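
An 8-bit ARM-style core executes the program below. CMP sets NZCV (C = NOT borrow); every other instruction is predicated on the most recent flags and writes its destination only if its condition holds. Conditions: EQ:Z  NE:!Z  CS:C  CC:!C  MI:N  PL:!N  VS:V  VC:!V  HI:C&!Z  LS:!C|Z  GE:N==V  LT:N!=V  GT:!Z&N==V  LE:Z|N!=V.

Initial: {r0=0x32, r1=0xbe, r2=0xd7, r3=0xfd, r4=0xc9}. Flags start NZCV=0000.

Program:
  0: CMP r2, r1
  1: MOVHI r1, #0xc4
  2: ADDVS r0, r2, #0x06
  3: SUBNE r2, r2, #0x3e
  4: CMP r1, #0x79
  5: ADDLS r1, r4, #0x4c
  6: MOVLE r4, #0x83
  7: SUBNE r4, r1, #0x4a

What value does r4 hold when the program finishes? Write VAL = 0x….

VAL = 0x7a

[0] flags=0010 → (cmp)
[1] flags=0010 HI?T → r1=0xc4
[2] flags=0010 VS?F → skip
[3] flags=0010 NE?T → r2=0x99
[4] flags=0011 → (cmp)
[5] flags=0011 LS?F → skip
[6] flags=0011 LE?T → r4=0x83
[7] flags=0011 NE?T → r4=0x7a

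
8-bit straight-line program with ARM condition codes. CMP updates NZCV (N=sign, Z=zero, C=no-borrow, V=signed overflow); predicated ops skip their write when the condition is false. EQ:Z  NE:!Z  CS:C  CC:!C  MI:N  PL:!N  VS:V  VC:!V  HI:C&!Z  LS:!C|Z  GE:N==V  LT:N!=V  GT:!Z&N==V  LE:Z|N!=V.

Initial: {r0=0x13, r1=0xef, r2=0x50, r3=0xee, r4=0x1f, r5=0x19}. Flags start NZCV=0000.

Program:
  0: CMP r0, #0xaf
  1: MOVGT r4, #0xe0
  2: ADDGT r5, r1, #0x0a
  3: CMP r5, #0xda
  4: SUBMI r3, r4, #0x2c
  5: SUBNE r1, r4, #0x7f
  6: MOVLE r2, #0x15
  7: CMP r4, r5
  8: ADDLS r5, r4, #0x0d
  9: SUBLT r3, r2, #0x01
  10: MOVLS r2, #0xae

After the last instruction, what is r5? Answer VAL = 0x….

VAL = 0xed

0: ✓ CMP  NZCV=0000
1: ✓ MOVGT  r4←0xe0
2: ✓ ADDGT  r5←0xf9
3: ✓ CMP  NZCV=0010
4: · SUBMI
5: ✓ SUBNE  r1←0x61
6: · MOVLE
7: ✓ CMP  NZCV=1000
8: ✓ ADDLS  r5←0xed
9: ✓ SUBLT  r3←0x4f
10: ✓ MOVLS  r2←0xae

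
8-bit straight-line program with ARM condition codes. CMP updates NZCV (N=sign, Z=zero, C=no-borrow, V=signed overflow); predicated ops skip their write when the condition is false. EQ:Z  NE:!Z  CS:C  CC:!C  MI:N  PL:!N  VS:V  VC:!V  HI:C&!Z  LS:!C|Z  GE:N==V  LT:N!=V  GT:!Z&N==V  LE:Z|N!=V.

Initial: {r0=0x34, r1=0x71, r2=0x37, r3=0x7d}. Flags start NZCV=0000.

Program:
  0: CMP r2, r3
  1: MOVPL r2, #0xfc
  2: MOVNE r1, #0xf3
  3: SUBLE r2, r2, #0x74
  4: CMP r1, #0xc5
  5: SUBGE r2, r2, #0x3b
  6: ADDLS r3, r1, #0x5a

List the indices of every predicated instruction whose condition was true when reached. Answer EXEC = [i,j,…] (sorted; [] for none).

0: ✓ CMP  NZCV=1000
1: · MOVPL
2: ✓ MOVNE  r1←0xf3
3: ✓ SUBLE  r2←0xc3
4: ✓ CMP  NZCV=0010
5: ✓ SUBGE  r2←0x88
6: · ADDLS

EXEC = [2,3,5]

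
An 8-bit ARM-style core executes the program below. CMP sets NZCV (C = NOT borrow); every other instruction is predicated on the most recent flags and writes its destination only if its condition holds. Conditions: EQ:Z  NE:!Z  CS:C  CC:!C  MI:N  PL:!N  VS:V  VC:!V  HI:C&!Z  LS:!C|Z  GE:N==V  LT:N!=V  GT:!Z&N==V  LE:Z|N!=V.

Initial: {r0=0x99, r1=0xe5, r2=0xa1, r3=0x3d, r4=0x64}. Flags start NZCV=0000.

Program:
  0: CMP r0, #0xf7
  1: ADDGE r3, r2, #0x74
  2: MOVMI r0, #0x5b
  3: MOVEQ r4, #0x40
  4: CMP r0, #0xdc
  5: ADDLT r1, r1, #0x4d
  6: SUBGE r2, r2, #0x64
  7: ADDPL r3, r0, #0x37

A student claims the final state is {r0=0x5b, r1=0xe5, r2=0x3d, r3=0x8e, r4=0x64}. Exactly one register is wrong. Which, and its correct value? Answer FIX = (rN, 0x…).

FIX = (r3, 0x92)

0: ✓ CMP  NZCV=1000
1: · ADDGE
2: ✓ MOVMI  r0←0x5b
3: · MOVEQ
4: ✓ CMP  NZCV=0000
5: · ADDLT
6: ✓ SUBGE  r2←0x3d
7: ✓ ADDPL  r3←0x92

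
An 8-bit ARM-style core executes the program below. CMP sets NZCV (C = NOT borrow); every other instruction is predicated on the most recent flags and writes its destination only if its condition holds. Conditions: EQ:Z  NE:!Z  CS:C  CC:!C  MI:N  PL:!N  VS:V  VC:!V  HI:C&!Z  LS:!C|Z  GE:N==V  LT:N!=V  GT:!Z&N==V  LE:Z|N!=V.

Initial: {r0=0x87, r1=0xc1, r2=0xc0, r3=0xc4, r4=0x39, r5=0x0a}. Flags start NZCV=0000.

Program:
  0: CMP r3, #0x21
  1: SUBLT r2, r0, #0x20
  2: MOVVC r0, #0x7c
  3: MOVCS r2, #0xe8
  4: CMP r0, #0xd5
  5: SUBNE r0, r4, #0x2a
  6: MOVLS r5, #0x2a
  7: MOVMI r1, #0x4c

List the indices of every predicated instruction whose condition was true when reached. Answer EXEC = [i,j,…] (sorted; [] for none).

[0] flags=1010 → (cmp)
[1] flags=1010 LT?T → r2=0x67
[2] flags=1010 VC?T → r0=0x7c
[3] flags=1010 CS?T → r2=0xe8
[4] flags=1001 → (cmp)
[5] flags=1001 NE?T → r0=0x0f
[6] flags=1001 LS?T → r5=0x2a
[7] flags=1001 MI?T → r1=0x4c

EXEC = [1,2,3,5,6,7]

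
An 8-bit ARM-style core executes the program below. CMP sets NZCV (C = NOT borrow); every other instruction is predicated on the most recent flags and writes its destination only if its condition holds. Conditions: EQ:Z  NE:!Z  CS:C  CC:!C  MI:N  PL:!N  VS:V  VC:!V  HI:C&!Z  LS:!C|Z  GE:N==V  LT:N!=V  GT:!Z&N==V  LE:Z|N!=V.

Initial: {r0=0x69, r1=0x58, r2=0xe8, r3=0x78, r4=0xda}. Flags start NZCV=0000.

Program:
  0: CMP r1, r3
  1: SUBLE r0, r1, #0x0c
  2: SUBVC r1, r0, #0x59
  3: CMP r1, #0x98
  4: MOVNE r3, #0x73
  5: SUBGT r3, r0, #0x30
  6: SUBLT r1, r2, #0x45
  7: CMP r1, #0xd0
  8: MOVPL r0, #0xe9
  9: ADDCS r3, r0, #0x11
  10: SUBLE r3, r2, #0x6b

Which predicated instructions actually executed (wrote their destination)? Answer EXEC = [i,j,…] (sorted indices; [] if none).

EXEC = [1,2,4,5,8,9]

0: ✓ CMP  NZCV=1000
1: ✓ SUBLE  r0←0x4c
2: ✓ SUBVC  r1←0xf3
3: ✓ CMP  NZCV=0010
4: ✓ MOVNE  r3←0x73
5: ✓ SUBGT  r3←0x1c
6: · SUBLT
7: ✓ CMP  NZCV=0010
8: ✓ MOVPL  r0←0xe9
9: ✓ ADDCS  r3←0xfa
10: · SUBLE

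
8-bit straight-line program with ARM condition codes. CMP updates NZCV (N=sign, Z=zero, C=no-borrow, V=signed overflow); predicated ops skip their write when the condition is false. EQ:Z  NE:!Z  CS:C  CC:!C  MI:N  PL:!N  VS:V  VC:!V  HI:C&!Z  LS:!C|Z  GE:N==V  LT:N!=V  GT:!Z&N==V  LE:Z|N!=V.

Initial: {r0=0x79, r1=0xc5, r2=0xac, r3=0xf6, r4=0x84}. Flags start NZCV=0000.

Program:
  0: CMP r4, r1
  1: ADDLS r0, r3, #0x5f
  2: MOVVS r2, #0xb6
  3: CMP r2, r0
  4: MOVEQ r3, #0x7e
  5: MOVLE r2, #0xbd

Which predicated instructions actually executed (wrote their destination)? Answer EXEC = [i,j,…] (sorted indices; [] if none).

0: ✓ CMP  NZCV=1000
1: ✓ ADDLS  r0←0x55
2: · MOVVS
3: ✓ CMP  NZCV=0011
4: · MOVEQ
5: ✓ MOVLE  r2←0xbd

EXEC = [1,5]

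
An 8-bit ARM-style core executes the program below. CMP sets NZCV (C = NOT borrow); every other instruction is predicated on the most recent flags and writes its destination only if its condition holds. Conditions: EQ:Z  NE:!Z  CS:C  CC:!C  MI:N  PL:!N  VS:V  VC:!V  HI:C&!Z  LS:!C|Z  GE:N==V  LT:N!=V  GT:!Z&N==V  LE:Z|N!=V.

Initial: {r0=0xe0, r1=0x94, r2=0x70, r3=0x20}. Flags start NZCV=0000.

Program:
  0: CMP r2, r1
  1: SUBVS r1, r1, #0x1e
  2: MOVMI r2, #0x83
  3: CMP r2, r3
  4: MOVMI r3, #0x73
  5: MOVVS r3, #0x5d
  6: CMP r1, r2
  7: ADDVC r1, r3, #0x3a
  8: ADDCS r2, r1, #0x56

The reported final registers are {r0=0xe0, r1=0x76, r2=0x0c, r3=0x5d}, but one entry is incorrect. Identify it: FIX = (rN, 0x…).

[0] flags=1001 → (cmp)
[1] flags=1001 VS?T → r1=0x76
[2] flags=1001 MI?T → r2=0x83
[3] flags=0011 → (cmp)
[4] flags=0011 MI?F → skip
[5] flags=0011 VS?T → r3=0x5d
[6] flags=1001 → (cmp)
[7] flags=1001 VC?F → skip
[8] flags=1001 CS?F → skip

FIX = (r2, 0x83)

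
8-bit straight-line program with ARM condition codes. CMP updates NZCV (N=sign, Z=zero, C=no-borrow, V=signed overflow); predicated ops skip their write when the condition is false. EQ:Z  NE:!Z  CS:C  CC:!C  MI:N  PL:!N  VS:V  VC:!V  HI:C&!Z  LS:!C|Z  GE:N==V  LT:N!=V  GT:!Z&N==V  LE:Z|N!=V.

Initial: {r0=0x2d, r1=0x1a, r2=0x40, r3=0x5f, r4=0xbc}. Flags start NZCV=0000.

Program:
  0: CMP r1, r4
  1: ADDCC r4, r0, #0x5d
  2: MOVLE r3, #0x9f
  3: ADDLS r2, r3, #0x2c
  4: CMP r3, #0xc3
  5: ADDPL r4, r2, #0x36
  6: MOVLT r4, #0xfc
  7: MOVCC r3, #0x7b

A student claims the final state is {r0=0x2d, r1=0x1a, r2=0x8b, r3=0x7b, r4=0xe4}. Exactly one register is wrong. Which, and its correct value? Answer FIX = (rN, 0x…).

[0] flags=0000 → (cmp)
[1] flags=0000 CC?T → r4=0x8a
[2] flags=0000 LE?F → skip
[3] flags=0000 LS?T → r2=0x8b
[4] flags=1001 → (cmp)
[5] flags=1001 PL?F → skip
[6] flags=1001 LT?F → skip
[7] flags=1001 CC?T → r3=0x7b

FIX = (r4, 0x8a)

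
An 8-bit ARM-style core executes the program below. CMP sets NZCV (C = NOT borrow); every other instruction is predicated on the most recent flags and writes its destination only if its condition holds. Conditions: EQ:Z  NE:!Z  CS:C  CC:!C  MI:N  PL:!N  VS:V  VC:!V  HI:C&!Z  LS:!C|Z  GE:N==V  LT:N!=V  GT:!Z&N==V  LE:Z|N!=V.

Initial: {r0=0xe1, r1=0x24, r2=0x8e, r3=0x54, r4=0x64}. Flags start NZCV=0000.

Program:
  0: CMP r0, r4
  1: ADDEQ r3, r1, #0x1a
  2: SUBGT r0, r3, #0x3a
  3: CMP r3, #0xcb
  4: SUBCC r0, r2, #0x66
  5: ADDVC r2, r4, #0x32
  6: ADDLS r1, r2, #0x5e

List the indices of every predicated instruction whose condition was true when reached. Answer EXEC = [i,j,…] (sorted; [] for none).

EXEC = [4,6]

0: ✓ CMP  NZCV=0011
1: · ADDEQ
2: · SUBGT
3: ✓ CMP  NZCV=1001
4: ✓ SUBCC  r0←0x28
5: · ADDVC
6: ✓ ADDLS  r1←0xec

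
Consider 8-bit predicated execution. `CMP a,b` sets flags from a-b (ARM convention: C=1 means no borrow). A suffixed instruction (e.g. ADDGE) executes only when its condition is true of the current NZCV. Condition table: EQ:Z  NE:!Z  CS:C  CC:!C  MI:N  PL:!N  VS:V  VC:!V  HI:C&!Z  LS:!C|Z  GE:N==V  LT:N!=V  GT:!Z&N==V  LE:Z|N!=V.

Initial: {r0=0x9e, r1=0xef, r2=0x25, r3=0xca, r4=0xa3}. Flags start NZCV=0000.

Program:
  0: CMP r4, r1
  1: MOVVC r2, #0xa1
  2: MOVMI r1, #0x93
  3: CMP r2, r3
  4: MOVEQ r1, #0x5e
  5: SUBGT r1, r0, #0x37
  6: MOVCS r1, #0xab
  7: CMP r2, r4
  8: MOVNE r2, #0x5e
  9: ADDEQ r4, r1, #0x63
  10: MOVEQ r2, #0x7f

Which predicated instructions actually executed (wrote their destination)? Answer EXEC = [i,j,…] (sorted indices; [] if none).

EXEC = [1,2,8]

0: ✓ CMP  NZCV=1000
1: ✓ MOVVC  r2←0xa1
2: ✓ MOVMI  r1←0x93
3: ✓ CMP  NZCV=1000
4: · MOVEQ
5: · SUBGT
6: · MOVCS
7: ✓ CMP  NZCV=1000
8: ✓ MOVNE  r2←0x5e
9: · ADDEQ
10: · MOVEQ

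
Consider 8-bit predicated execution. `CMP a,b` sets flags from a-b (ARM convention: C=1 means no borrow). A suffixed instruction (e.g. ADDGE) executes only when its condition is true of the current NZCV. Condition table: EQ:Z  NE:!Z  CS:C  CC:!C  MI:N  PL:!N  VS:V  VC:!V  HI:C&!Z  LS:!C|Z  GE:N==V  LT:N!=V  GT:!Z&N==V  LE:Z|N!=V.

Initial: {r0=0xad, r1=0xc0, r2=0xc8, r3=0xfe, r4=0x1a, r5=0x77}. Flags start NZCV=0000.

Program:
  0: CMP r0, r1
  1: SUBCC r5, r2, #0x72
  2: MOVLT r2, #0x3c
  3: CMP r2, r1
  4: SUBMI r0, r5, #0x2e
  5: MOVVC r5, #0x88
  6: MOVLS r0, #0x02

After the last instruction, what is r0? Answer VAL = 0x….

VAL = 0x02

0: ✓ CMP  NZCV=1000
1: ✓ SUBCC  r5←0x56
2: ✓ MOVLT  r2←0x3c
3: ✓ CMP  NZCV=0000
4: · SUBMI
5: ✓ MOVVC  r5←0x88
6: ✓ MOVLS  r0←0x02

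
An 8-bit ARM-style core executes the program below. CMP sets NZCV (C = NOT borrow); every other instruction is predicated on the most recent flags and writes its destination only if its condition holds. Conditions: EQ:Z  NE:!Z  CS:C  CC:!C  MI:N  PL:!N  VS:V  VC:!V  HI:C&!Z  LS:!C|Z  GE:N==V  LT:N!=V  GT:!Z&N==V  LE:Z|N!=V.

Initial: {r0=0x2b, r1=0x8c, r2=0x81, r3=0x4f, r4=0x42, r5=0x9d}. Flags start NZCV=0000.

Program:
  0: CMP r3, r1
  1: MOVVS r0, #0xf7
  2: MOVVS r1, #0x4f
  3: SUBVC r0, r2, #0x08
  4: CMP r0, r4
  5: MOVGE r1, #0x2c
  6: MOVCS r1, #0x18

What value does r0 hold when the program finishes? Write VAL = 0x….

VAL = 0xf7

[0] flags=1001 → (cmp)
[1] flags=1001 VS?T → r0=0xf7
[2] flags=1001 VS?T → r1=0x4f
[3] flags=1001 VC?F → skip
[4] flags=1010 → (cmp)
[5] flags=1010 GE?F → skip
[6] flags=1010 CS?T → r1=0x18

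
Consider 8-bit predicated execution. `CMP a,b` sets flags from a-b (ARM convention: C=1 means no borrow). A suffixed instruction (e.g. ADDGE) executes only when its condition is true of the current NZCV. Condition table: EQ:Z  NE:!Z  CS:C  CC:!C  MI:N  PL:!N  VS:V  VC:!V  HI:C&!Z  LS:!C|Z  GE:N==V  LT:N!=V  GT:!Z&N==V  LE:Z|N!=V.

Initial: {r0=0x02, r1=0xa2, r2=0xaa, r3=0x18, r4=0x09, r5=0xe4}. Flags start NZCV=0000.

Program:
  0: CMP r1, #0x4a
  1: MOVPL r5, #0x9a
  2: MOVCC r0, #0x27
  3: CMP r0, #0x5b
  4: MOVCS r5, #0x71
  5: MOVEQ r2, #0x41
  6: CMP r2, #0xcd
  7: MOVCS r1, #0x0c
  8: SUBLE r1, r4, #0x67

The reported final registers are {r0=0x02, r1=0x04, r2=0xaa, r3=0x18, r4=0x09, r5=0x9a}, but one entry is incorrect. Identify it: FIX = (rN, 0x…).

[0] flags=0011 → (cmp)
[1] flags=0011 PL?T → r5=0x9a
[2] flags=0011 CC?F → skip
[3] flags=1000 → (cmp)
[4] flags=1000 CS?F → skip
[5] flags=1000 EQ?F → skip
[6] flags=1000 → (cmp)
[7] flags=1000 CS?F → skip
[8] flags=1000 LE?T → r1=0xa2

FIX = (r1, 0xa2)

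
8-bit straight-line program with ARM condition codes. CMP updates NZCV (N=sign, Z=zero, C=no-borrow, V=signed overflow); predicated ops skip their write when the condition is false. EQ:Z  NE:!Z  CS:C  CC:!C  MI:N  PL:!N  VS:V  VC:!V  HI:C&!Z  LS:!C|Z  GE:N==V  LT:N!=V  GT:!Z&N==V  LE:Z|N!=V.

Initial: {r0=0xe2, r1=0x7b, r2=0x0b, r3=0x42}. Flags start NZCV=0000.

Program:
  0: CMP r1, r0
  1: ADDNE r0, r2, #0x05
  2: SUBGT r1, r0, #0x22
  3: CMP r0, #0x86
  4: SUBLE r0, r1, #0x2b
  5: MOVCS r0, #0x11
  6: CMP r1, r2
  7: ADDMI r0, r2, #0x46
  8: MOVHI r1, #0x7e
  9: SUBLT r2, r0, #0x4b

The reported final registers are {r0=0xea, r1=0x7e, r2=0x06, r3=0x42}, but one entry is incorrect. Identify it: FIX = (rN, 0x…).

[0] flags=1001 → (cmp)
[1] flags=1001 NE?T → r0=0x10
[2] flags=1001 GT?T → r1=0xee
[3] flags=1001 → (cmp)
[4] flags=1001 LE?F → skip
[5] flags=1001 CS?F → skip
[6] flags=1010 → (cmp)
[7] flags=1010 MI?T → r0=0x51
[8] flags=1010 HI?T → r1=0x7e
[9] flags=1010 LT?T → r2=0x06

FIX = (r0, 0x51)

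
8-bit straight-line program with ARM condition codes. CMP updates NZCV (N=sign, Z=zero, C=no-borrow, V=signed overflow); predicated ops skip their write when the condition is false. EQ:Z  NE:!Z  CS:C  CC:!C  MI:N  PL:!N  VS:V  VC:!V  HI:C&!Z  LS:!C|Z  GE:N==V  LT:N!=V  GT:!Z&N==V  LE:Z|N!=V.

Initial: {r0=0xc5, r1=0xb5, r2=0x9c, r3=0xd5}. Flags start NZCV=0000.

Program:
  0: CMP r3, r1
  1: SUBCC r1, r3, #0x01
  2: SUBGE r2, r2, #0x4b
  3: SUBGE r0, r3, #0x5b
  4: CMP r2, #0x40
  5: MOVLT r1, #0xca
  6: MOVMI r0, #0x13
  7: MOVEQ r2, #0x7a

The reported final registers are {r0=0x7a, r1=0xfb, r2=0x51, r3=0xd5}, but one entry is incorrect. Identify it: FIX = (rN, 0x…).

[0] flags=0010 → (cmp)
[1] flags=0010 CC?F → skip
[2] flags=0010 GE?T → r2=0x51
[3] flags=0010 GE?T → r0=0x7a
[4] flags=0010 → (cmp)
[5] flags=0010 LT?F → skip
[6] flags=0010 MI?F → skip
[7] flags=0010 EQ?F → skip

FIX = (r1, 0xb5)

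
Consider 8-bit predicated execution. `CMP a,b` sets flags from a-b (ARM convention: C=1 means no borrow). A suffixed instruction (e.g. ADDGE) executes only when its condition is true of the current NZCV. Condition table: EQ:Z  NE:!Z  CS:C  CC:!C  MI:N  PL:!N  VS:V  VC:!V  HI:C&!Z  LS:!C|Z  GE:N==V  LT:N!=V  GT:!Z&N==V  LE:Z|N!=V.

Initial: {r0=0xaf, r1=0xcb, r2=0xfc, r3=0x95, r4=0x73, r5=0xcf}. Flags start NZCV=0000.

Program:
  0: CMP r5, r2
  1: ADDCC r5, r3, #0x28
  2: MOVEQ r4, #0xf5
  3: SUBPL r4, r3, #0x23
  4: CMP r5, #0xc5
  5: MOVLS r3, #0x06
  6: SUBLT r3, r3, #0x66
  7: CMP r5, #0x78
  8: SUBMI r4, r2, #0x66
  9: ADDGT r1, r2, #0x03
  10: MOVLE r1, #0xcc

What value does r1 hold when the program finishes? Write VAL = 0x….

0: ✓ CMP  NZCV=1000
1: ✓ ADDCC  r5←0xbd
2: · MOVEQ
3: · SUBPL
4: ✓ CMP  NZCV=1000
5: ✓ MOVLS  r3←0x06
6: ✓ SUBLT  r3←0xa0
7: ✓ CMP  NZCV=0011
8: · SUBMI
9: · ADDGT
10: ✓ MOVLE  r1←0xcc

VAL = 0xcc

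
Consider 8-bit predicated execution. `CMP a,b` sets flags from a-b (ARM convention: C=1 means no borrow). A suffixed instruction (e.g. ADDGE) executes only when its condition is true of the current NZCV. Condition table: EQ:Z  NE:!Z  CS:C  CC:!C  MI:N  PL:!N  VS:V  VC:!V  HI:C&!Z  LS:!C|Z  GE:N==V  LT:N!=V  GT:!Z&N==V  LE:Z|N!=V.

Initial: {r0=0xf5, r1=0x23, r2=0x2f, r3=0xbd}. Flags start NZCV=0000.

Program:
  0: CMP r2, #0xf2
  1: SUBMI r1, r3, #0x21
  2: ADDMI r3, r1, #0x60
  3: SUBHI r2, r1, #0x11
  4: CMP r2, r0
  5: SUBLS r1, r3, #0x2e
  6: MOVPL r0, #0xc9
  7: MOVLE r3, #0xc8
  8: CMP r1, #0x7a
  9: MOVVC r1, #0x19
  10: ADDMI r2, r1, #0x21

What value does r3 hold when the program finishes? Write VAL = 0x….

VAL = 0xbd

[0] flags=0000 → (cmp)
[1] flags=0000 MI?F → skip
[2] flags=0000 MI?F → skip
[3] flags=0000 HI?F → skip
[4] flags=0000 → (cmp)
[5] flags=0000 LS?T → r1=0x8f
[6] flags=0000 PL?T → r0=0xc9
[7] flags=0000 LE?F → skip
[8] flags=0011 → (cmp)
[9] flags=0011 VC?F → skip
[10] flags=0011 MI?F → skip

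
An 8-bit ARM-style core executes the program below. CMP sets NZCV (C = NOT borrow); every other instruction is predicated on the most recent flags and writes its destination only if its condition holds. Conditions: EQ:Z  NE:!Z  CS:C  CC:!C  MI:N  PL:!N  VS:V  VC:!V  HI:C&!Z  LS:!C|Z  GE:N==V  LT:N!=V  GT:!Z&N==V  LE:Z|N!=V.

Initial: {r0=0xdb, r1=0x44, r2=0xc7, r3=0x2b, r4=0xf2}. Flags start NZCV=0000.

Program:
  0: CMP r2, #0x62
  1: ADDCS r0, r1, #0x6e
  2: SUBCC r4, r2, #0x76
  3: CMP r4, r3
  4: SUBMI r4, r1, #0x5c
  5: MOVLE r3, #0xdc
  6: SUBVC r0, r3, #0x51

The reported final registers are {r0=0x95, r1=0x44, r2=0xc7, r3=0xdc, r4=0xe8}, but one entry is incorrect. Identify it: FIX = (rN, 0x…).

FIX = (r0, 0x8b)

0: ✓ CMP  NZCV=0011
1: ✓ ADDCS  r0←0xb2
2: · SUBCC
3: ✓ CMP  NZCV=1010
4: ✓ SUBMI  r4←0xe8
5: ✓ MOVLE  r3←0xdc
6: ✓ SUBVC  r0←0x8b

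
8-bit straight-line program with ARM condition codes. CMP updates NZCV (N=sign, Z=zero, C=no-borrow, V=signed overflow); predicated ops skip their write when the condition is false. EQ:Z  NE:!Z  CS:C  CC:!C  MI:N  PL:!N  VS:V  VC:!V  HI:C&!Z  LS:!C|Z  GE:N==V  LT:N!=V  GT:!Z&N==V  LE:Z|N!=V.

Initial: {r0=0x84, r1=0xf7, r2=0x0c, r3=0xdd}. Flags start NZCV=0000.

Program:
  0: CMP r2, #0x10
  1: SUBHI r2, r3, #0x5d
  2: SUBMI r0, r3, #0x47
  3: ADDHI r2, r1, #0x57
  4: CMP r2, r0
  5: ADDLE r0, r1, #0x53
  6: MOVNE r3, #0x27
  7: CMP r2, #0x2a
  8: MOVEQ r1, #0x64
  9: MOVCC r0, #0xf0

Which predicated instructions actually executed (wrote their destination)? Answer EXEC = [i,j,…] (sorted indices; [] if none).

EXEC = [2,6,9]

0: ✓ CMP  NZCV=1000
1: · SUBHI
2: ✓ SUBMI  r0←0x96
3: · ADDHI
4: ✓ CMP  NZCV=0000
5: · ADDLE
6: ✓ MOVNE  r3←0x27
7: ✓ CMP  NZCV=1000
8: · MOVEQ
9: ✓ MOVCC  r0←0xf0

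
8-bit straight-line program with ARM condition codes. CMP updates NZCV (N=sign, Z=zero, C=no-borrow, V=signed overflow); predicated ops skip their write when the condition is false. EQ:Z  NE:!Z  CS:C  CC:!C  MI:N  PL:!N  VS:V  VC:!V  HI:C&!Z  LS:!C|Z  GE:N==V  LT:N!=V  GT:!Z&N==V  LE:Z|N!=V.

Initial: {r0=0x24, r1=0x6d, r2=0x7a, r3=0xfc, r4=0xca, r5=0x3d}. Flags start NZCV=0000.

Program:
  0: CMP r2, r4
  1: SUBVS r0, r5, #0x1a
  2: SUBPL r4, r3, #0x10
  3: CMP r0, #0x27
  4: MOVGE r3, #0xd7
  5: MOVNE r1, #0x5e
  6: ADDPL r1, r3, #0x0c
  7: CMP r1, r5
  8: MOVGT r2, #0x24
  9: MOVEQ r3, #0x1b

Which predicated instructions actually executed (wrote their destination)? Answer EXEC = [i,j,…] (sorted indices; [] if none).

EXEC = [1,5,8]

0: ✓ CMP  NZCV=1001
1: ✓ SUBVS  r0←0x23
2: · SUBPL
3: ✓ CMP  NZCV=1000
4: · MOVGE
5: ✓ MOVNE  r1←0x5e
6: · ADDPL
7: ✓ CMP  NZCV=0010
8: ✓ MOVGT  r2←0x24
9: · MOVEQ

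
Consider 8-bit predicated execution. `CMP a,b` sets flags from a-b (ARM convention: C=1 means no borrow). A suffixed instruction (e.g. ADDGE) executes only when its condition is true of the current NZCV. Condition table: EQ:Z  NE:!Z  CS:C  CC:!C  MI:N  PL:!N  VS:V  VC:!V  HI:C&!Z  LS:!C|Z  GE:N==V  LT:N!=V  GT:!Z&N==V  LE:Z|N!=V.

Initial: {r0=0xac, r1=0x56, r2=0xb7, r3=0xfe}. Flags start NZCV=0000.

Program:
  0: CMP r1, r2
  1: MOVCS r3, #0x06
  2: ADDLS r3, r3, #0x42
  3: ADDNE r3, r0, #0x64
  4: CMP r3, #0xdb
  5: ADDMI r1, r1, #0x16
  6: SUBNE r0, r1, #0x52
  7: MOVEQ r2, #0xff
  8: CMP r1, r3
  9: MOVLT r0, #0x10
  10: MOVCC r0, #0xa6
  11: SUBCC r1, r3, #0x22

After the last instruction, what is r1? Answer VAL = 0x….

[0] flags=1001 → (cmp)
[1] flags=1001 CS?F → skip
[2] flags=1001 LS?T → r3=0x40
[3] flags=1001 NE?T → r3=0x10
[4] flags=0000 → (cmp)
[5] flags=0000 MI?F → skip
[6] flags=0000 NE?T → r0=0x04
[7] flags=0000 EQ?F → skip
[8] flags=0010 → (cmp)
[9] flags=0010 LT?F → skip
[10] flags=0010 CC?F → skip
[11] flags=0010 CC?F → skip

VAL = 0x56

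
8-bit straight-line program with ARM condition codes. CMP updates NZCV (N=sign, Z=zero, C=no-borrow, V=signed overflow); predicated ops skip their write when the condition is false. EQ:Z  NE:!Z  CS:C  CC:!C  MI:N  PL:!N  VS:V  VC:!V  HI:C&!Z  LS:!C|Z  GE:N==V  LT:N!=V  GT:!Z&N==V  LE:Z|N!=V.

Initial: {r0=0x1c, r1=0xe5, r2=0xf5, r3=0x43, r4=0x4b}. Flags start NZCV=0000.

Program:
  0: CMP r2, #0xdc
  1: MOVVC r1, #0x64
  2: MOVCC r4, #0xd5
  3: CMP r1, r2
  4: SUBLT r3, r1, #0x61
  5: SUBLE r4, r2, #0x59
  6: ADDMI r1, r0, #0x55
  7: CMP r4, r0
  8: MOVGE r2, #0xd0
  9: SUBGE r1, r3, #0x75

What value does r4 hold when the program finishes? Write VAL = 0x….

0: ✓ CMP  NZCV=0010
1: ✓ MOVVC  r1←0x64
2: · MOVCC
3: ✓ CMP  NZCV=0000
4: · SUBLT
5: · SUBLE
6: · ADDMI
7: ✓ CMP  NZCV=0010
8: ✓ MOVGE  r2←0xd0
9: ✓ SUBGE  r1←0xce

VAL = 0x4b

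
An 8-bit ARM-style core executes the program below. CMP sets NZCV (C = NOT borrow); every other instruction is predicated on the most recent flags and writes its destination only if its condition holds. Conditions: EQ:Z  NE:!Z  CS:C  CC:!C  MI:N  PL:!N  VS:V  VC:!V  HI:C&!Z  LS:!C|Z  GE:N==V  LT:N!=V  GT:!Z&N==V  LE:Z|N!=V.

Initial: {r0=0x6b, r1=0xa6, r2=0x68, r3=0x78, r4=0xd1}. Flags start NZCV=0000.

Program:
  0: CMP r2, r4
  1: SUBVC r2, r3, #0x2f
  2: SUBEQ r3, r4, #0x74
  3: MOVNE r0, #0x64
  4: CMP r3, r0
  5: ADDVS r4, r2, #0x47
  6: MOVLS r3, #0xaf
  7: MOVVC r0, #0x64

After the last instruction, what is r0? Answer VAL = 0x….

0: ✓ CMP  NZCV=1001
1: · SUBVC
2: · SUBEQ
3: ✓ MOVNE  r0←0x64
4: ✓ CMP  NZCV=0010
5: · ADDVS
6: · MOVLS
7: ✓ MOVVC  r0←0x64

VAL = 0x64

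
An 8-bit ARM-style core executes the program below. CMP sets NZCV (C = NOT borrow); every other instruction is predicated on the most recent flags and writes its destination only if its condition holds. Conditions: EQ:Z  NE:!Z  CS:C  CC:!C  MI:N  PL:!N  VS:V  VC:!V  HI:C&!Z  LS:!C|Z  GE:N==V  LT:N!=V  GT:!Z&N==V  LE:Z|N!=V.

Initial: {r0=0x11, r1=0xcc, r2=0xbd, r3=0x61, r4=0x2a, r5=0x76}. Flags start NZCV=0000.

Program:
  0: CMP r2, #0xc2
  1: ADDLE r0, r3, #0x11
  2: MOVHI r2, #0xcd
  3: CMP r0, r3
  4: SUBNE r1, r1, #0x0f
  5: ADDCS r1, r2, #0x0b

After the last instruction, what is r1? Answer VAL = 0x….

0: ✓ CMP  NZCV=1000
1: ✓ ADDLE  r0←0x72
2: · MOVHI
3: ✓ CMP  NZCV=0010
4: ✓ SUBNE  r1←0xbd
5: ✓ ADDCS  r1←0xc8

VAL = 0xc8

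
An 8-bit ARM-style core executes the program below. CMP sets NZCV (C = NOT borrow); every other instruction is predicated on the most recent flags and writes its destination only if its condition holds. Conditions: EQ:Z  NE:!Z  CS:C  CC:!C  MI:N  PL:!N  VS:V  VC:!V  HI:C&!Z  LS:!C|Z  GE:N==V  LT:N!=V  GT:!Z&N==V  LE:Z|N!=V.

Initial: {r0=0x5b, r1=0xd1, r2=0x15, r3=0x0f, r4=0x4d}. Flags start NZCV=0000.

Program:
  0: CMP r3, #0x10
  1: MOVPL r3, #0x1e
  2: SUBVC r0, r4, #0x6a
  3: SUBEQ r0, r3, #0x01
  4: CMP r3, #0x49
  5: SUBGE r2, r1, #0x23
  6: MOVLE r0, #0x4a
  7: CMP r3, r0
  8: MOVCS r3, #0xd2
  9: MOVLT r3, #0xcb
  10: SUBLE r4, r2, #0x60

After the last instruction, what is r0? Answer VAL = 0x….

[0] flags=1000 → (cmp)
[1] flags=1000 PL?F → skip
[2] flags=1000 VC?T → r0=0xe3
[3] flags=1000 EQ?F → skip
[4] flags=1000 → (cmp)
[5] flags=1000 GE?F → skip
[6] flags=1000 LE?T → r0=0x4a
[7] flags=1000 → (cmp)
[8] flags=1000 CS?F → skip
[9] flags=1000 LT?T → r3=0xcb
[10] flags=1000 LE?T → r4=0xb5

VAL = 0x4a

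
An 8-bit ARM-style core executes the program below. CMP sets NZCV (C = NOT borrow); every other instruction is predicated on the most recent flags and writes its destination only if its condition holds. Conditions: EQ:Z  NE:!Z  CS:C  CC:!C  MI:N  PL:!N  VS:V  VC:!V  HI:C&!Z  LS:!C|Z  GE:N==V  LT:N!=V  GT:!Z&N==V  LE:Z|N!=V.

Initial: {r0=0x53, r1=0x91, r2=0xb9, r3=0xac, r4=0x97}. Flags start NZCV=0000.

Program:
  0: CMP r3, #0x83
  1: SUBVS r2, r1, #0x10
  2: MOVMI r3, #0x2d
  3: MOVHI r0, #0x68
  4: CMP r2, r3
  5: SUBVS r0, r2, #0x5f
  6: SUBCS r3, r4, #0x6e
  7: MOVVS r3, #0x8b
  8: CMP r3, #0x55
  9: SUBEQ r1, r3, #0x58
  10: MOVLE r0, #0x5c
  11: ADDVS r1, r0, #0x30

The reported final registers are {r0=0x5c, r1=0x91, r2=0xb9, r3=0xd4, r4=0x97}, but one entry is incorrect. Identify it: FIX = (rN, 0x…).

0: ✓ CMP  NZCV=0010
1: · SUBVS
2: · MOVMI
3: ✓ MOVHI  r0←0x68
4: ✓ CMP  NZCV=0010
5: · SUBVS
6: ✓ SUBCS  r3←0x29
7: · MOVVS
8: ✓ CMP  NZCV=1000
9: · SUBEQ
10: ✓ MOVLE  r0←0x5c
11: · ADDVS

FIX = (r3, 0x29)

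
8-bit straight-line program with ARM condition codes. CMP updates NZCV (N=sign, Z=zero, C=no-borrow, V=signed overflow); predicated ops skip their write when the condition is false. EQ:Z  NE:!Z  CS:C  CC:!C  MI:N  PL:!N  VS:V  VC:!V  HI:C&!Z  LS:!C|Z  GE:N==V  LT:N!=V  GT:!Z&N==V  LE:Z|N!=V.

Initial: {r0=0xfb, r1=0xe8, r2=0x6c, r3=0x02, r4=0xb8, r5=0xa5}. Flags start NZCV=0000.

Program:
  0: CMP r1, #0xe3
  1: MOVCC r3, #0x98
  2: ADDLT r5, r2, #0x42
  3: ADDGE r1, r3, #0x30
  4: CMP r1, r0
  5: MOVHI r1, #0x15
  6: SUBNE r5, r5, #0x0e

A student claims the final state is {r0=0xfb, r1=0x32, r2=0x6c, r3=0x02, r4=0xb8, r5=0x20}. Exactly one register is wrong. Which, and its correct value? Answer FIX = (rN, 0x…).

FIX = (r5, 0x97)

[0] flags=0010 → (cmp)
[1] flags=0010 CC?F → skip
[2] flags=0010 LT?F → skip
[3] flags=0010 GE?T → r1=0x32
[4] flags=0000 → (cmp)
[5] flags=0000 HI?F → skip
[6] flags=0000 NE?T → r5=0x97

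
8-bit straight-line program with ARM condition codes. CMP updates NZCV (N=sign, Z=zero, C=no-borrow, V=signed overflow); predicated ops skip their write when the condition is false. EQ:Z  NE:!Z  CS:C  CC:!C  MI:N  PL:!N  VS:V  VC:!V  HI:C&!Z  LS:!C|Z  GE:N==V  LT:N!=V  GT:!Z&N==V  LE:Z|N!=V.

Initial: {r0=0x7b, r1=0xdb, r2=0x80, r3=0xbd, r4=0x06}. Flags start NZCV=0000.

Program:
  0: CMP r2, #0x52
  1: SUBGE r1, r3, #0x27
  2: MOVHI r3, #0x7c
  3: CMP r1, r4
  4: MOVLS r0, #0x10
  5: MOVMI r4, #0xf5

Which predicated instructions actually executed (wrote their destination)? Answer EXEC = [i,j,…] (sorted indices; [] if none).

[0] flags=0011 → (cmp)
[1] flags=0011 GE?F → skip
[2] flags=0011 HI?T → r3=0x7c
[3] flags=1010 → (cmp)
[4] flags=1010 LS?F → skip
[5] flags=1010 MI?T → r4=0xf5

EXEC = [2,5]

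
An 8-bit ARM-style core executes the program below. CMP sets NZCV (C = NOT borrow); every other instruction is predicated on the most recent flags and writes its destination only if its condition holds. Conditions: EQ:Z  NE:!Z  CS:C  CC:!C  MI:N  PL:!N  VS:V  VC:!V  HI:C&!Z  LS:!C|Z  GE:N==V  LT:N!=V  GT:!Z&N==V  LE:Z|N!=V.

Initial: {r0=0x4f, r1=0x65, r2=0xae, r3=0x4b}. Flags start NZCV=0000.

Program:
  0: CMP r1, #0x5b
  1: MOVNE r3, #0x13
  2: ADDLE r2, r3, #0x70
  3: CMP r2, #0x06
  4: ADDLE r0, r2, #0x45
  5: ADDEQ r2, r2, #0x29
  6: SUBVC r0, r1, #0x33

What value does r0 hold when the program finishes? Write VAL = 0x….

VAL = 0x32

[0] flags=0010 → (cmp)
[1] flags=0010 NE?T → r3=0x13
[2] flags=0010 LE?F → skip
[3] flags=1010 → (cmp)
[4] flags=1010 LE?T → r0=0xf3
[5] flags=1010 EQ?F → skip
[6] flags=1010 VC?T → r0=0x32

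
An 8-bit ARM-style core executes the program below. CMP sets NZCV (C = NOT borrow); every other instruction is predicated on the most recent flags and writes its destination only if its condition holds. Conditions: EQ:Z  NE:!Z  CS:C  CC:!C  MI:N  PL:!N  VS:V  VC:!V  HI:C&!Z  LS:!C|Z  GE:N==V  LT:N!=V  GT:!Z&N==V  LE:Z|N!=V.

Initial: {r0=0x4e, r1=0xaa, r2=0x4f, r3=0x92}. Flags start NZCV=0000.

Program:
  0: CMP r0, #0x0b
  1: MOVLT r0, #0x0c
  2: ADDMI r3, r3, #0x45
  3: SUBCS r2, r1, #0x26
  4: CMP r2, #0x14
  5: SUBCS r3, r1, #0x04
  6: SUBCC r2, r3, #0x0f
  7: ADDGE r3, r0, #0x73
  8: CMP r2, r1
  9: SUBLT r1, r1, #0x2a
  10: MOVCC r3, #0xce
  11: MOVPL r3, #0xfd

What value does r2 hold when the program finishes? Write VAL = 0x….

VAL = 0x84

0: ✓ CMP  NZCV=0010
1: · MOVLT
2: · ADDMI
3: ✓ SUBCS  r2←0x84
4: ✓ CMP  NZCV=0011
5: ✓ SUBCS  r3←0xa6
6: · SUBCC
7: · ADDGE
8: ✓ CMP  NZCV=1000
9: ✓ SUBLT  r1←0x80
10: ✓ MOVCC  r3←0xce
11: · MOVPL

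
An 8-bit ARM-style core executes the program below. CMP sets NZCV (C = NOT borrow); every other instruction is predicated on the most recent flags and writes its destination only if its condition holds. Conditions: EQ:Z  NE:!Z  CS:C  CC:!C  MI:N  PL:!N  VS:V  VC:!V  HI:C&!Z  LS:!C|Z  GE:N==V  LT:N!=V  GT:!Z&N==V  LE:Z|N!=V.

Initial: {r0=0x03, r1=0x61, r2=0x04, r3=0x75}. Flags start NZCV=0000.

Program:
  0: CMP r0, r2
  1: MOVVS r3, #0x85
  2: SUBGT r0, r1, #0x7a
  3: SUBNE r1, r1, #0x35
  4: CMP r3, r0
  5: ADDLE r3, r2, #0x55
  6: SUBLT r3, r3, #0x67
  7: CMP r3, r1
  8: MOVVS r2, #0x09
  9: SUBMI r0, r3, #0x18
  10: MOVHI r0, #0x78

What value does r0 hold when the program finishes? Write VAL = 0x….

0: ✓ CMP  NZCV=1000
1: · MOVVS
2: · SUBGT
3: ✓ SUBNE  r1←0x2c
4: ✓ CMP  NZCV=0010
5: · ADDLE
6: · SUBLT
7: ✓ CMP  NZCV=0010
8: · MOVVS
9: · SUBMI
10: ✓ MOVHI  r0←0x78

VAL = 0x78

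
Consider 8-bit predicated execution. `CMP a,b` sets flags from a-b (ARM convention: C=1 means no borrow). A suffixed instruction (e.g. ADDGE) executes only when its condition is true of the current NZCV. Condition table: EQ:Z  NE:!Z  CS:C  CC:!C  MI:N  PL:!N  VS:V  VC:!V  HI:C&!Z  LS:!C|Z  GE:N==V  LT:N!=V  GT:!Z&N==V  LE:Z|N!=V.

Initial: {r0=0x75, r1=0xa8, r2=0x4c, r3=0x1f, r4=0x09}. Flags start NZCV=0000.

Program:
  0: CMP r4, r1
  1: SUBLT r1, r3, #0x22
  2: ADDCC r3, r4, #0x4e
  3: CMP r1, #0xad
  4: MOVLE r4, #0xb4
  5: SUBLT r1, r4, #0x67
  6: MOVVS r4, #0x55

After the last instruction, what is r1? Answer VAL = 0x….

VAL = 0x4d

0: ✓ CMP  NZCV=0000
1: · SUBLT
2: ✓ ADDCC  r3←0x57
3: ✓ CMP  NZCV=1000
4: ✓ MOVLE  r4←0xb4
5: ✓ SUBLT  r1←0x4d
6: · MOVVS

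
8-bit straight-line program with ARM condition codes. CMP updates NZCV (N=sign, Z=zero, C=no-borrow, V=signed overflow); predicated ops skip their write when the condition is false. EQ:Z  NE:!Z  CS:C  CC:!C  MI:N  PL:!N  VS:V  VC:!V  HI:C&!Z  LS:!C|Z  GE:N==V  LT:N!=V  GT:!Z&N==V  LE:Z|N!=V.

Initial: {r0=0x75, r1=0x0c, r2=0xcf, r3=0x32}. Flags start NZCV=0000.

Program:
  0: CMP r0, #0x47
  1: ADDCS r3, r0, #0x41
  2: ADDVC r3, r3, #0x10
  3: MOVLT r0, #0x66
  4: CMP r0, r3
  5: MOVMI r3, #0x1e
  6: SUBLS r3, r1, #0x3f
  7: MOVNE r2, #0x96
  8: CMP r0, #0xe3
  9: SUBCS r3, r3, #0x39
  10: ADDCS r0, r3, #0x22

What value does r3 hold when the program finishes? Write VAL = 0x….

0: ✓ CMP  NZCV=0010
1: ✓ ADDCS  r3←0xb6
2: ✓ ADDVC  r3←0xc6
3: · MOVLT
4: ✓ CMP  NZCV=1001
5: ✓ MOVMI  r3←0x1e
6: ✓ SUBLS  r3←0xcd
7: ✓ MOVNE  r2←0x96
8: ✓ CMP  NZCV=1001
9: · SUBCS
10: · ADDCS

VAL = 0xcd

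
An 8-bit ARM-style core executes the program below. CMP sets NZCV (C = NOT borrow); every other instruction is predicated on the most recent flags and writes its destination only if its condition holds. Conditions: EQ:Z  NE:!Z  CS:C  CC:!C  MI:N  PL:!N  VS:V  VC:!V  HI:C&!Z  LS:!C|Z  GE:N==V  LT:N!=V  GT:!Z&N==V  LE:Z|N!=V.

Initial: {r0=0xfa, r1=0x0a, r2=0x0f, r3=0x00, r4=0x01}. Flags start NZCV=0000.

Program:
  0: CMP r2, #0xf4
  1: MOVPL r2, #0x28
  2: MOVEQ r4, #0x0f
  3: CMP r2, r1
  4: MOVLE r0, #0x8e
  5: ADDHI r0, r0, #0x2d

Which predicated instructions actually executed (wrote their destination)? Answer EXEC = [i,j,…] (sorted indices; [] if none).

EXEC = [1,5]

[0] flags=0000 → (cmp)
[1] flags=0000 PL?T → r2=0x28
[2] flags=0000 EQ?F → skip
[3] flags=0010 → (cmp)
[4] flags=0010 LE?F → skip
[5] flags=0010 HI?T → r0=0x27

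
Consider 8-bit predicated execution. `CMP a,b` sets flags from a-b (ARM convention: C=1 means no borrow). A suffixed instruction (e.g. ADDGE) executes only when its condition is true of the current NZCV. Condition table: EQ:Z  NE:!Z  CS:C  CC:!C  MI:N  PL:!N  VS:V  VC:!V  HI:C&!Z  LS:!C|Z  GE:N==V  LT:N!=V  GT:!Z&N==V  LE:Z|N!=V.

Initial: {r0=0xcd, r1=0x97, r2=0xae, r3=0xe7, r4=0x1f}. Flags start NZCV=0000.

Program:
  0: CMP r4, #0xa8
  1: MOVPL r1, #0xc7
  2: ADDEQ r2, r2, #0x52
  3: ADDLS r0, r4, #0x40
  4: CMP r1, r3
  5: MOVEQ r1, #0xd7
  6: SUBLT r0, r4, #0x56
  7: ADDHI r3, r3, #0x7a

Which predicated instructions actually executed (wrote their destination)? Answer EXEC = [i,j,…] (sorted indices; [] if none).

EXEC = [1,3,6]

0: ✓ CMP  NZCV=0000
1: ✓ MOVPL  r1←0xc7
2: · ADDEQ
3: ✓ ADDLS  r0←0x5f
4: ✓ CMP  NZCV=1000
5: · MOVEQ
6: ✓ SUBLT  r0←0xc9
7: · ADDHI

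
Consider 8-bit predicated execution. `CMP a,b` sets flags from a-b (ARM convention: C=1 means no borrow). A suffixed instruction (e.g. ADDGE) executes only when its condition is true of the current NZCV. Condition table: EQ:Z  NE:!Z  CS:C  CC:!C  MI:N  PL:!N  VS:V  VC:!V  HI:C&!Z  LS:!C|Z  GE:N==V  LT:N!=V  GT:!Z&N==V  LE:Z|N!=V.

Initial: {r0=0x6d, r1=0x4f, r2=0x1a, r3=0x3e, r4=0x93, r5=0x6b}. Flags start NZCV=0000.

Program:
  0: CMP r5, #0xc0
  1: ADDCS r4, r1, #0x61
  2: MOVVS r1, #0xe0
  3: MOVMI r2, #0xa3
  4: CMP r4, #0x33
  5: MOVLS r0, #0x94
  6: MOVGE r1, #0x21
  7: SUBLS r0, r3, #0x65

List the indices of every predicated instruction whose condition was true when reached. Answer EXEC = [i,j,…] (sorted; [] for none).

0: ✓ CMP  NZCV=1001
1: · ADDCS
2: ✓ MOVVS  r1←0xe0
3: ✓ MOVMI  r2←0xa3
4: ✓ CMP  NZCV=0011
5: · MOVLS
6: · MOVGE
7: · SUBLS

EXEC = [2,3]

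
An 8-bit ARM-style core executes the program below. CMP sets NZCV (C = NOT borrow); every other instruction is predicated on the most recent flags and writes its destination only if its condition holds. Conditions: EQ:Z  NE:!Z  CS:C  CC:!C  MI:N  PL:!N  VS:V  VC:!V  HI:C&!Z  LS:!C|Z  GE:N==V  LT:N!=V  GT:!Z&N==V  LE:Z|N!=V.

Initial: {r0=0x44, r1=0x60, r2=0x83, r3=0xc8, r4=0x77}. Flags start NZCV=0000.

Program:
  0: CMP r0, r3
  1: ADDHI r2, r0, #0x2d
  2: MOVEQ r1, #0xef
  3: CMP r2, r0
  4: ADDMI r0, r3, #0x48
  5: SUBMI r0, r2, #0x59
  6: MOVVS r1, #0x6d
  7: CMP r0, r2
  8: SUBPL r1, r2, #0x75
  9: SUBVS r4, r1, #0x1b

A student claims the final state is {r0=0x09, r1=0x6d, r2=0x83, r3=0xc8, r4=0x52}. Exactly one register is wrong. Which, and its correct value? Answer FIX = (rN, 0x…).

FIX = (r0, 0x44)

0: ✓ CMP  NZCV=0000
1: · ADDHI
2: · MOVEQ
3: ✓ CMP  NZCV=0011
4: · ADDMI
5: · SUBMI
6: ✓ MOVVS  r1←0x6d
7: ✓ CMP  NZCV=1001
8: · SUBPL
9: ✓ SUBVS  r4←0x52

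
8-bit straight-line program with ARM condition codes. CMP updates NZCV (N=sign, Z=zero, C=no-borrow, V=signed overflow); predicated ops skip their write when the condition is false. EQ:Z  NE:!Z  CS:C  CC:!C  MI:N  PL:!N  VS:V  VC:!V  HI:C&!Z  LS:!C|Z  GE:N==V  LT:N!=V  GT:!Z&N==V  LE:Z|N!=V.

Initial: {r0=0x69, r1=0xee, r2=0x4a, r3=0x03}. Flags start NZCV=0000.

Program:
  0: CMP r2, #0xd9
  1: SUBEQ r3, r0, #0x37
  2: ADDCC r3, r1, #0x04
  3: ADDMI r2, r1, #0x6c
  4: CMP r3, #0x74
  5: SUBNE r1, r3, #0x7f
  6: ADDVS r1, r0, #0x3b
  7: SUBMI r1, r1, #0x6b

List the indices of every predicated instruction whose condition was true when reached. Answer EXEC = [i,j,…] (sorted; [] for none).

EXEC = [2,5,6]

0: ✓ CMP  NZCV=0000
1: · SUBEQ
2: ✓ ADDCC  r3←0xf2
3: · ADDMI
4: ✓ CMP  NZCV=0011
5: ✓ SUBNE  r1←0x73
6: ✓ ADDVS  r1←0xa4
7: · SUBMI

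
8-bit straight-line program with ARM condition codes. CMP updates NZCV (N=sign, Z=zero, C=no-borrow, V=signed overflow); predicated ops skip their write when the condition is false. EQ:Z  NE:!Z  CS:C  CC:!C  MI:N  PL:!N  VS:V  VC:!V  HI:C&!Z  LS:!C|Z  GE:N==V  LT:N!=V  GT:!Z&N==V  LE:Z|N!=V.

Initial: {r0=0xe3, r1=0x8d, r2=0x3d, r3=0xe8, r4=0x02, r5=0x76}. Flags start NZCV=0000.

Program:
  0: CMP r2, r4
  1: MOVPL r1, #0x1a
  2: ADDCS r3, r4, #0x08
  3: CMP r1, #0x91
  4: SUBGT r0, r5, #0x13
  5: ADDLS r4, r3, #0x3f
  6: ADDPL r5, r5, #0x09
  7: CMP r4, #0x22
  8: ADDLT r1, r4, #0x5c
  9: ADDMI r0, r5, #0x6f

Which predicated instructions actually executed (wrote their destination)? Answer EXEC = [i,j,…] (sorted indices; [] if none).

0: ✓ CMP  NZCV=0010
1: ✓ MOVPL  r1←0x1a
2: ✓ ADDCS  r3←0x0a
3: ✓ CMP  NZCV=1001
4: ✓ SUBGT  r0←0x63
5: ✓ ADDLS  r4←0x49
6: · ADDPL
7: ✓ CMP  NZCV=0010
8: · ADDLT
9: · ADDMI

EXEC = [1,2,4,5]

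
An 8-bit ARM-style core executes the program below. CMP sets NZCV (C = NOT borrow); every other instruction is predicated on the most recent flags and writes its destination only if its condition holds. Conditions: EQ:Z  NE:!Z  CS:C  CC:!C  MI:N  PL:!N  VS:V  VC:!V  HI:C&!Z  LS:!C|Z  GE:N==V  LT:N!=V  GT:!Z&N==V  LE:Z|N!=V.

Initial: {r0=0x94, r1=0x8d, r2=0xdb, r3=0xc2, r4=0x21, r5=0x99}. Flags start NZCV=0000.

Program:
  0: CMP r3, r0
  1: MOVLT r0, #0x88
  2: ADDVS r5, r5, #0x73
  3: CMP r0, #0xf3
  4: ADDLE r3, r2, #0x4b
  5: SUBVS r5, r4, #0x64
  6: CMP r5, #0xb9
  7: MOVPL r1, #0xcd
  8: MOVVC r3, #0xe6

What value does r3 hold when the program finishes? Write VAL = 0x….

0: ✓ CMP  NZCV=0010
1: · MOVLT
2: · ADDVS
3: ✓ CMP  NZCV=1000
4: ✓ ADDLE  r3←0x26
5: · SUBVS
6: ✓ CMP  NZCV=1000
7: · MOVPL
8: ✓ MOVVC  r3←0xe6

VAL = 0xe6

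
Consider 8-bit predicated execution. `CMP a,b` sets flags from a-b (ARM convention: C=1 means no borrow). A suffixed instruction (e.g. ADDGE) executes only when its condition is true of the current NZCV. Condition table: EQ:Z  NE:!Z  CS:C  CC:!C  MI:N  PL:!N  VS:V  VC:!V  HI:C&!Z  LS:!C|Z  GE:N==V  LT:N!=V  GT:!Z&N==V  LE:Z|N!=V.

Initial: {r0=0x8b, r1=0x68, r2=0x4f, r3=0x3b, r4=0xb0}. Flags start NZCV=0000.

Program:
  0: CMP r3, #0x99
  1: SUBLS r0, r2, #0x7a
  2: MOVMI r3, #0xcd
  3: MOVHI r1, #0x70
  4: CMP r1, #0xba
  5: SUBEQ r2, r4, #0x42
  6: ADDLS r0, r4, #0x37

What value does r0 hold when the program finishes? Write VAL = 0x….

[0] flags=1001 → (cmp)
[1] flags=1001 LS?T → r0=0xd5
[2] flags=1001 MI?T → r3=0xcd
[3] flags=1001 HI?F → skip
[4] flags=1001 → (cmp)
[5] flags=1001 EQ?F → skip
[6] flags=1001 LS?T → r0=0xe7

VAL = 0xe7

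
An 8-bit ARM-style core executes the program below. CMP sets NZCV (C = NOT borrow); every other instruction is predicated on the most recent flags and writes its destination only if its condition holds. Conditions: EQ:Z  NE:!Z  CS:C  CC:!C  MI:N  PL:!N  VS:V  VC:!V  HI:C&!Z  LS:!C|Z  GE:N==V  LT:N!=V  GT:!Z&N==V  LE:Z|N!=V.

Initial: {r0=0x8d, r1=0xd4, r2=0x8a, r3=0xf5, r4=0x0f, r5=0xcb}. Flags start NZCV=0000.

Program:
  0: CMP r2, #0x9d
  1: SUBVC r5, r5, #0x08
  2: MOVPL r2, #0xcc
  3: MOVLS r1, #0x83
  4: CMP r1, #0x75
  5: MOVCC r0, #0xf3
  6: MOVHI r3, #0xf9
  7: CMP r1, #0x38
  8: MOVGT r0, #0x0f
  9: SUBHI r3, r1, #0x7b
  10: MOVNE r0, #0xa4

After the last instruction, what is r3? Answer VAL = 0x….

0: ✓ CMP  NZCV=1000
1: ✓ SUBVC  r5←0xc3
2: · MOVPL
3: ✓ MOVLS  r1←0x83
4: ✓ CMP  NZCV=0011
5: · MOVCC
6: ✓ MOVHI  r3←0xf9
7: ✓ CMP  NZCV=0011
8: · MOVGT
9: ✓ SUBHI  r3←0x08
10: ✓ MOVNE  r0←0xa4

VAL = 0x08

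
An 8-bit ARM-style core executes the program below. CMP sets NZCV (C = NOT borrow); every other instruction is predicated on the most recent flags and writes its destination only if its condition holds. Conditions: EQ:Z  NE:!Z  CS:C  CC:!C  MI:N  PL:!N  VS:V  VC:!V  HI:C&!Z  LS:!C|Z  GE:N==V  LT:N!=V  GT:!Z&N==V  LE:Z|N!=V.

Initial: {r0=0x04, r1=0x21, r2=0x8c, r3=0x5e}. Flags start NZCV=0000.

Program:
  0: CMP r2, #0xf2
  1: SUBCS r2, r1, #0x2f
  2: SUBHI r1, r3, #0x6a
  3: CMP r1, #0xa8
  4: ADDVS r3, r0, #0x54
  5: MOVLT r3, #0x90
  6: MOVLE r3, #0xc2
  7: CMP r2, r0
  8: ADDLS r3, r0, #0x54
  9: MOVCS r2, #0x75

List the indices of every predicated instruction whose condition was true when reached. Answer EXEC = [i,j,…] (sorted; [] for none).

[0] flags=1000 → (cmp)
[1] flags=1000 CS?F → skip
[2] flags=1000 HI?F → skip
[3] flags=0000 → (cmp)
[4] flags=0000 VS?F → skip
[5] flags=0000 LT?F → skip
[6] flags=0000 LE?F → skip
[7] flags=1010 → (cmp)
[8] flags=1010 LS?F → skip
[9] flags=1010 CS?T → r2=0x75

EXEC = [9]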